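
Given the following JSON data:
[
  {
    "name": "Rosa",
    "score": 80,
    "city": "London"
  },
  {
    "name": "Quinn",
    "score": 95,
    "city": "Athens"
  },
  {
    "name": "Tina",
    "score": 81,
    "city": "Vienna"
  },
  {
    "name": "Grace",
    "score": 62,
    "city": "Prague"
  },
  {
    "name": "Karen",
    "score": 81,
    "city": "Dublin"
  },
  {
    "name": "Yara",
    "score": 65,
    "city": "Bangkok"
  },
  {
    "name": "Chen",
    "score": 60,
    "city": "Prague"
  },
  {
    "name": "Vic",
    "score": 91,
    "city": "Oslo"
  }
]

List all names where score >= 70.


Filtering records where score >= 70:
  Rosa (score=80) -> YES
  Quinn (score=95) -> YES
  Tina (score=81) -> YES
  Grace (score=62) -> no
  Karen (score=81) -> YES
  Yara (score=65) -> no
  Chen (score=60) -> no
  Vic (score=91) -> YES


ANSWER: Rosa, Quinn, Tina, Karen, Vic


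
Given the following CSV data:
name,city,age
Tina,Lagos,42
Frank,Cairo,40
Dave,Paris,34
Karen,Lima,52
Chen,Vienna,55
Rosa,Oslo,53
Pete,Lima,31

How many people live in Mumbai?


Scanning city column for 'Mumbai':
Total matches: 0

ANSWER: 0


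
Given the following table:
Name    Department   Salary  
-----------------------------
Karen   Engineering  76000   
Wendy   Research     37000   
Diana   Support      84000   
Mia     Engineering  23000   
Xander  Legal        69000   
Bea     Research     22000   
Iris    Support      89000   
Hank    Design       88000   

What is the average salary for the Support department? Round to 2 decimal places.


Support department members:
  Diana: 84000
  Iris: 89000
Sum = 173000
Count = 2
Average = 173000 / 2 = 86500.00

ANSWER: 86500.00


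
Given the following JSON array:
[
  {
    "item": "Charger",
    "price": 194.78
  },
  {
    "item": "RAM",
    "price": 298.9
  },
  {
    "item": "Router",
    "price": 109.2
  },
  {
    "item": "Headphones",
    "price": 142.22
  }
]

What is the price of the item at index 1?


Array index 1 -> RAM
price = 298.9

ANSWER: 298.9


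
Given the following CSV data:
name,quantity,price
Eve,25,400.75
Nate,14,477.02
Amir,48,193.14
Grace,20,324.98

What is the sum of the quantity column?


Values in 'quantity' column:
  Row 1: 25
  Row 2: 14
  Row 3: 48
  Row 4: 20
Sum = 25 + 14 + 48 + 20 = 107

ANSWER: 107


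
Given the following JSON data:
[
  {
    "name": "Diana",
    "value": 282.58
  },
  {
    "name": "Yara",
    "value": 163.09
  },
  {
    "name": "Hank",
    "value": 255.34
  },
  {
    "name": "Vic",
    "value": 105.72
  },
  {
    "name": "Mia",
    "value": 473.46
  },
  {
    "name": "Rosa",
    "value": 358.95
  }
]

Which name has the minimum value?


Comparing values:
  Diana: 282.58
  Yara: 163.09
  Hank: 255.34
  Vic: 105.72
  Mia: 473.46
  Rosa: 358.95
Minimum: Vic (105.72)

ANSWER: Vic


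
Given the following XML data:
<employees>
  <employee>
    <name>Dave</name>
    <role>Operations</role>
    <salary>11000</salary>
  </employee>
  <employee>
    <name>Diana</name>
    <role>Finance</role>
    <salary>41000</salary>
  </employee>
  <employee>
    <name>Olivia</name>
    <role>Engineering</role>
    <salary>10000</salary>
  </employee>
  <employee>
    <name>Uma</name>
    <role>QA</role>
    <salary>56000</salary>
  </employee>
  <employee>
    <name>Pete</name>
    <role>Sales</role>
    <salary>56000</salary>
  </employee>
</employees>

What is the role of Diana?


Searching for <employee> with <name>Diana</name>
Found at position 2
<role>Finance</role>

ANSWER: Finance


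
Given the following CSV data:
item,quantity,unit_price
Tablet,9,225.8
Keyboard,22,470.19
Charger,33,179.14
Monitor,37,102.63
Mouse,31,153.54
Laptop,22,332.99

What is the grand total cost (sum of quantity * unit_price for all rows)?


Computing row totals:
  Tablet: 9 * 225.8 = 2032.2
  Keyboard: 22 * 470.19 = 10344.18
  Charger: 33 * 179.14 = 5911.62
  Monitor: 37 * 102.63 = 3797.31
  Mouse: 31 * 153.54 = 4759.74
  Laptop: 22 * 332.99 = 7325.78
Grand total = 2032.2 + 10344.18 + 5911.62 + 3797.31 + 4759.74 + 7325.78 = 34170.83

ANSWER: 34170.83


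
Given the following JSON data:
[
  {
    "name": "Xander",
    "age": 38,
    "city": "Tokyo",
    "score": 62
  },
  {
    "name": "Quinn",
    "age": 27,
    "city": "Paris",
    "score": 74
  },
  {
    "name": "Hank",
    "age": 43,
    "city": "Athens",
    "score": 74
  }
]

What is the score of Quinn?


Looking up record where name = Quinn
Record index: 1
Field 'score' = 74

ANSWER: 74


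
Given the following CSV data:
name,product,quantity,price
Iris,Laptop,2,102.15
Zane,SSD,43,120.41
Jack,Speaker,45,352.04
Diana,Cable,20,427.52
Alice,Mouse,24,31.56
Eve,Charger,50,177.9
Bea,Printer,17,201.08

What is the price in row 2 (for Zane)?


Row 2: Zane
Column 'price' = 120.41

ANSWER: 120.41


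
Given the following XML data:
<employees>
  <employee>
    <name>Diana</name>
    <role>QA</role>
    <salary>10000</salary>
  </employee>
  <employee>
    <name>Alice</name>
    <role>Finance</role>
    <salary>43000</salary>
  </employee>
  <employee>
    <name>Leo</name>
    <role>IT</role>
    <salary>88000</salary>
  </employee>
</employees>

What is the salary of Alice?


Searching for <employee> with <name>Alice</name>
Found at position 2
<salary>43000</salary>

ANSWER: 43000


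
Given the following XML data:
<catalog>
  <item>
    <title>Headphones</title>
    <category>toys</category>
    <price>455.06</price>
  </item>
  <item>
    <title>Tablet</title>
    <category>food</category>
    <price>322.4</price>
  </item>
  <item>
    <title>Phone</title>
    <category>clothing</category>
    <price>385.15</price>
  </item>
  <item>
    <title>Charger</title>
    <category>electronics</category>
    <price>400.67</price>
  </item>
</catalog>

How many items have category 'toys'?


Scanning <item> elements for <category>toys</category>:
  Item 1: Headphones -> MATCH
Count: 1

ANSWER: 1


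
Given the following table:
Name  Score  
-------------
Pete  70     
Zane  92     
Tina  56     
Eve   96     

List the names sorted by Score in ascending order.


Sorting by Score (ascending):
  Tina: 56
  Pete: 70
  Zane: 92
  Eve: 96


ANSWER: Tina, Pete, Zane, Eve


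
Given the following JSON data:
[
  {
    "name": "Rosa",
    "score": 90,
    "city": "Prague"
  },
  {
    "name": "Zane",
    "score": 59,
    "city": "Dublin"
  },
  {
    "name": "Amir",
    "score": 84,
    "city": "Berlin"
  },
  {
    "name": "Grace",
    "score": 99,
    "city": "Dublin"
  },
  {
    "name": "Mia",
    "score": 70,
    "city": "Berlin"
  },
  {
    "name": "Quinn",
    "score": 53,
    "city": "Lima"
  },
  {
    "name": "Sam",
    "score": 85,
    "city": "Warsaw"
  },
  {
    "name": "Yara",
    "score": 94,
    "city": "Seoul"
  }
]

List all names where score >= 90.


Filtering records where score >= 90:
  Rosa (score=90) -> YES
  Zane (score=59) -> no
  Amir (score=84) -> no
  Grace (score=99) -> YES
  Mia (score=70) -> no
  Quinn (score=53) -> no
  Sam (score=85) -> no
  Yara (score=94) -> YES


ANSWER: Rosa, Grace, Yara


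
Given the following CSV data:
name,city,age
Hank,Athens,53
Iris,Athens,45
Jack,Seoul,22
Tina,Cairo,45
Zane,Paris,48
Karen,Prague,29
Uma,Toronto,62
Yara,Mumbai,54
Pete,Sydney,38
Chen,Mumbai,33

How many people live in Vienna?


Scanning city column for 'Vienna':
Total matches: 0

ANSWER: 0


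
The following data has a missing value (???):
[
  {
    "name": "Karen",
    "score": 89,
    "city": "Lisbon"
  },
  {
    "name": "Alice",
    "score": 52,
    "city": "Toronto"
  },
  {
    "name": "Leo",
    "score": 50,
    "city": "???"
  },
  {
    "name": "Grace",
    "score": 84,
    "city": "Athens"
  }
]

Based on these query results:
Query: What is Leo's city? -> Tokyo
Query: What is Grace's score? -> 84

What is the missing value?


The missing value is Leo's city
From query: Leo's city = Tokyo

ANSWER: Tokyo


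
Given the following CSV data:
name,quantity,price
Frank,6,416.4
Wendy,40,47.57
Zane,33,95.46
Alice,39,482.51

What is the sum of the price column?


Values in 'price' column:
  Row 1: 416.4
  Row 2: 47.57
  Row 3: 95.46
  Row 4: 482.51
Sum = 416.4 + 47.57 + 95.46 + 482.51 = 1041.94

ANSWER: 1041.94


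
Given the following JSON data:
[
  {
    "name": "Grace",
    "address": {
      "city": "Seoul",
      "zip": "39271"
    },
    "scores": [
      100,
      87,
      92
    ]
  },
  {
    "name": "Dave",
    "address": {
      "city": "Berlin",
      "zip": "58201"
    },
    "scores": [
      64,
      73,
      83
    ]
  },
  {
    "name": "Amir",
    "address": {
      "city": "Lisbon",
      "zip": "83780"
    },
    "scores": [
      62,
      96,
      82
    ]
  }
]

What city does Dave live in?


Path: records[1].address.city
Value: Berlin

ANSWER: Berlin


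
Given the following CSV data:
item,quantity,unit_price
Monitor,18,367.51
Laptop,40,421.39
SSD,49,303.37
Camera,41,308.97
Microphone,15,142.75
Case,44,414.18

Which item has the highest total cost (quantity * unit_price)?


Computing row totals:
  Monitor: 6615.18
  Laptop: 16855.6
  SSD: 14865.13
  Camera: 12667.77
  Microphone: 2141.25
  Case: 18223.92
Maximum: Case (18223.92)

ANSWER: Case


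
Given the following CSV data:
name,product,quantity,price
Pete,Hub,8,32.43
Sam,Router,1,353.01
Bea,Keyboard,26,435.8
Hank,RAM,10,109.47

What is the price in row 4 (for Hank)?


Row 4: Hank
Column 'price' = 109.47

ANSWER: 109.47


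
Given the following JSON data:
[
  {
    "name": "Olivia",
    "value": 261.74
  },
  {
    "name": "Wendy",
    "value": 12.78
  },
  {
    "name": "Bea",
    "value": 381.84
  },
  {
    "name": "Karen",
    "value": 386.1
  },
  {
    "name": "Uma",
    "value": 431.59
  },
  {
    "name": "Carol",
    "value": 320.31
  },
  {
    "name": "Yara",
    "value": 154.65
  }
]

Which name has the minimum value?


Comparing values:
  Olivia: 261.74
  Wendy: 12.78
  Bea: 381.84
  Karen: 386.1
  Uma: 431.59
  Carol: 320.31
  Yara: 154.65
Minimum: Wendy (12.78)

ANSWER: Wendy


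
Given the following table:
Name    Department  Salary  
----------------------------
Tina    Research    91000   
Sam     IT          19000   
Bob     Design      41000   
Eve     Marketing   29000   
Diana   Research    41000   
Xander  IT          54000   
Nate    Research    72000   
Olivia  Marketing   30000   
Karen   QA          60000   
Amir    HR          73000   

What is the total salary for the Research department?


Research department members:
  Tina: 91000
  Diana: 41000
  Nate: 72000
Total = 91000 + 41000 + 72000 = 204000

ANSWER: 204000


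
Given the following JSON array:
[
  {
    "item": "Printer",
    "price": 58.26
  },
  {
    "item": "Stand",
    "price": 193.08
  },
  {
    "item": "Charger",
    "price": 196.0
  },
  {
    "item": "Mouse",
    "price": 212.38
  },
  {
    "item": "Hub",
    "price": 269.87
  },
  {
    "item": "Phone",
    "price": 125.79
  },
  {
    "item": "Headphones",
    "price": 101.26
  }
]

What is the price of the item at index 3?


Array index 3 -> Mouse
price = 212.38

ANSWER: 212.38


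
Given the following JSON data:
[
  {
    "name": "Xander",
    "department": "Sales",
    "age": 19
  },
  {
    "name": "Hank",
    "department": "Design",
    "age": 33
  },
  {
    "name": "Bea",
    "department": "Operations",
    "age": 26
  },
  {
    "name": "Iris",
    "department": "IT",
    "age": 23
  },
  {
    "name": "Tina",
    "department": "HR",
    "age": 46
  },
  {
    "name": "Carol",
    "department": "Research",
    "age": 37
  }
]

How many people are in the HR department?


Scanning records for department = HR
  Record 4: Tina
Count: 1

ANSWER: 1


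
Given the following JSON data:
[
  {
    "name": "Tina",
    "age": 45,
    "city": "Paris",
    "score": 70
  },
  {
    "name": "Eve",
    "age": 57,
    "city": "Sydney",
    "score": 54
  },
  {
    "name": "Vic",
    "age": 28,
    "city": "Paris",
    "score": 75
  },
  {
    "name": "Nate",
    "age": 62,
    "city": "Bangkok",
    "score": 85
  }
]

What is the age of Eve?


Looking up record where name = Eve
Record index: 1
Field 'age' = 57

ANSWER: 57


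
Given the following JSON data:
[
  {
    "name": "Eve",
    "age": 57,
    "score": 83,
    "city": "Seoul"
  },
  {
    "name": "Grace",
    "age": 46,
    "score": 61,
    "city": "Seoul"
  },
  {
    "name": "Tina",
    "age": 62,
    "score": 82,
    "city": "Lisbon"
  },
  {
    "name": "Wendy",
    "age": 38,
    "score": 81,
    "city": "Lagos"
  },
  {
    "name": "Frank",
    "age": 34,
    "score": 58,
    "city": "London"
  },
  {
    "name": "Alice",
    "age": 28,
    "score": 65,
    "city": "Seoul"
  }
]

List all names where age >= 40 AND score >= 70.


Checking both conditions:
  Eve (age=57, score=83) -> YES
  Grace (age=46, score=61) -> no
  Tina (age=62, score=82) -> YES
  Wendy (age=38, score=81) -> no
  Frank (age=34, score=58) -> no
  Alice (age=28, score=65) -> no


ANSWER: Eve, Tina


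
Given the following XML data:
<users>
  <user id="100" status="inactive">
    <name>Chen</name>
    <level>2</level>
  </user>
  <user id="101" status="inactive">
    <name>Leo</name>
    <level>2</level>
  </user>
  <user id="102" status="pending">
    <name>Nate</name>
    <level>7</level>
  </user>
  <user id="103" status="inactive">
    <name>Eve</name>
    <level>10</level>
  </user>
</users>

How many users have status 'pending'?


Counting users with status='pending':
  Nate (id=102) -> MATCH
Count: 1

ANSWER: 1


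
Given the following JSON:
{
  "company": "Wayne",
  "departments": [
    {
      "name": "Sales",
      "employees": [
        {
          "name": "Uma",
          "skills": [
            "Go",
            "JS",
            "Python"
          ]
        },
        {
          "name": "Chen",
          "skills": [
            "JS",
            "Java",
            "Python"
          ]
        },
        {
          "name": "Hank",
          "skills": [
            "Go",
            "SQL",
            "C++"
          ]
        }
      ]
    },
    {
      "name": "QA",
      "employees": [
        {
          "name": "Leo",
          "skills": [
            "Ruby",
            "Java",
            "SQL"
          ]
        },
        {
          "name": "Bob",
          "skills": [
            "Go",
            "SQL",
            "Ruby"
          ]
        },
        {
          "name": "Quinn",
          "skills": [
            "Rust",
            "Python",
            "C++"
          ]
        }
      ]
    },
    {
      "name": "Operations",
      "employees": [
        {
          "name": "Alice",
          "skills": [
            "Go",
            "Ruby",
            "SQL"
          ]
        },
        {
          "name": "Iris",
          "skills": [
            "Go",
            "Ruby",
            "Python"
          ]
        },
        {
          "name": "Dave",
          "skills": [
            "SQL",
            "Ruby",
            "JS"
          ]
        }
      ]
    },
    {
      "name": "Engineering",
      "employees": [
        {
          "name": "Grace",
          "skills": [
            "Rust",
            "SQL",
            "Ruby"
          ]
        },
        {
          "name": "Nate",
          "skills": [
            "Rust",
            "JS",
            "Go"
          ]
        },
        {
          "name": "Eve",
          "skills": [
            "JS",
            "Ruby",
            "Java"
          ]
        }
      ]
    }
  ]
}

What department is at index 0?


Path: departments[0].name
Value: Sales

ANSWER: Sales


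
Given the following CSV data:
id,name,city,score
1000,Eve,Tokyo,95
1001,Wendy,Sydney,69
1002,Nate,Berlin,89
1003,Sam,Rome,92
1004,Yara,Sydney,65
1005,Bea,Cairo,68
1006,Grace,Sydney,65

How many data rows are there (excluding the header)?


Counting rows (excluding header):
Header: id,name,city,score
Data rows: 7

ANSWER: 7


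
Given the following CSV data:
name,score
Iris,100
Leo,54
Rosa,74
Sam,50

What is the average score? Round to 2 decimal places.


Scores: 100, 54, 74, 50
Sum = 278
Count = 4
Average = 278 / 4 = 69.50

ANSWER: 69.50


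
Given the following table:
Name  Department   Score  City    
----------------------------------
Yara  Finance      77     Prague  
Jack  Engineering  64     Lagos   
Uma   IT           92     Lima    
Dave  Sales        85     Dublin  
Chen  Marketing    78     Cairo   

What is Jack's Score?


Row 2: Jack
Score = 64

ANSWER: 64


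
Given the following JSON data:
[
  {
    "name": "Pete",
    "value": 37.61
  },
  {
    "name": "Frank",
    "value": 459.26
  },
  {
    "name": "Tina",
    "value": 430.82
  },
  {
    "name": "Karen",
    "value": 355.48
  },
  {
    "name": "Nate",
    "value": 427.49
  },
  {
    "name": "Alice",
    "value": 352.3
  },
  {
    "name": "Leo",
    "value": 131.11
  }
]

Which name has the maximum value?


Comparing values:
  Pete: 37.61
  Frank: 459.26
  Tina: 430.82
  Karen: 355.48
  Nate: 427.49
  Alice: 352.3
  Leo: 131.11
Maximum: Frank (459.26)

ANSWER: Frank


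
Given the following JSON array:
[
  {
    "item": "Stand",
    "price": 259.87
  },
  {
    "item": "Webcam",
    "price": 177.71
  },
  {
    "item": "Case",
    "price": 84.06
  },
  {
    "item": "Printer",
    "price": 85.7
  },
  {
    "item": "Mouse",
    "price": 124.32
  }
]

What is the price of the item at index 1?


Array index 1 -> Webcam
price = 177.71

ANSWER: 177.71


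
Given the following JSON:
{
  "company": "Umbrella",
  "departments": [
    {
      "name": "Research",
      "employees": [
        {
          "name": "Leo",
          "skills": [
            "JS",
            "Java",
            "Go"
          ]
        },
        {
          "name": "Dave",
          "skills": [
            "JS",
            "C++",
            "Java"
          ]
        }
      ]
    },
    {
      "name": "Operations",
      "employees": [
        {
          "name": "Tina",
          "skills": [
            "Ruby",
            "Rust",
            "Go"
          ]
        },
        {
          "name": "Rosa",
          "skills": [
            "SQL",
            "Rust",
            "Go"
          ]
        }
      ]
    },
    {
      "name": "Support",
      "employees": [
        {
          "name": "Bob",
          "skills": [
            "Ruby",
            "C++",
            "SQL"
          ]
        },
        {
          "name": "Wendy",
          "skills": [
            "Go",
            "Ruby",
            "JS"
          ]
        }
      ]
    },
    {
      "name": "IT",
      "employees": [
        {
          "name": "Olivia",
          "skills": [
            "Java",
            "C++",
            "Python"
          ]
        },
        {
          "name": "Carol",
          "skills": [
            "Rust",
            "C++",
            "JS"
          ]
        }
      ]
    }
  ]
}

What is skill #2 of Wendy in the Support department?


Path: departments[2].employees[1].skills[1]
Value: Ruby

ANSWER: Ruby


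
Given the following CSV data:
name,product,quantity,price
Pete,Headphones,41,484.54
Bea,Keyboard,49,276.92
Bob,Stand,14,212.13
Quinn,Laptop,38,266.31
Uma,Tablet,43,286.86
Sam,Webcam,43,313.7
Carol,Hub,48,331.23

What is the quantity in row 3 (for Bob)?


Row 3: Bob
Column 'quantity' = 14

ANSWER: 14


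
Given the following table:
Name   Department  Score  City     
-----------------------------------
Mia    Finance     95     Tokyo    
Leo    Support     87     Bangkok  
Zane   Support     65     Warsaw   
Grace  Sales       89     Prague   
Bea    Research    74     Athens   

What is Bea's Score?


Row 5: Bea
Score = 74

ANSWER: 74


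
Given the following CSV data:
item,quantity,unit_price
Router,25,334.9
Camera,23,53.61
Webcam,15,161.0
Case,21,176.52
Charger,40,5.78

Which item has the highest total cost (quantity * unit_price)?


Computing row totals:
  Router: 8372.5
  Camera: 1233.03
  Webcam: 2415.0
  Case: 3706.92
  Charger: 231.2
Maximum: Router (8372.5)

ANSWER: Router


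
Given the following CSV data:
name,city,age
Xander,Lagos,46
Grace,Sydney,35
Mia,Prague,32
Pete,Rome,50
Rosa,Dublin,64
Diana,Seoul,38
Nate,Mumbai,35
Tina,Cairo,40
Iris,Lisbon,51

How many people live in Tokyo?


Scanning city column for 'Tokyo':
Total matches: 0

ANSWER: 0


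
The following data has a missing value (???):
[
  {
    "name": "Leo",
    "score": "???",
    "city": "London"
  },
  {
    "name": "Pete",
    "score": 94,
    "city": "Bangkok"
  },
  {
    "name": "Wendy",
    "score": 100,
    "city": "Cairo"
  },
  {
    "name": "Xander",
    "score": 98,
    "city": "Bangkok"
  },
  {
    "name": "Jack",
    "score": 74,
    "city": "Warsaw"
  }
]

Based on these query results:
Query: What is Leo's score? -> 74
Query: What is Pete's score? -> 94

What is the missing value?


The missing value is Leo's score
From query: Leo's score = 74

ANSWER: 74


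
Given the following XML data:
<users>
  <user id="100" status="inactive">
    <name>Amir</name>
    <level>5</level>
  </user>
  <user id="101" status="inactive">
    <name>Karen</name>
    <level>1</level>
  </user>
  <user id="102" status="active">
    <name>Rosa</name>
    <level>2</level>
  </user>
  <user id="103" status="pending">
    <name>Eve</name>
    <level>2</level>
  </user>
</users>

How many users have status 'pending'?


Counting users with status='pending':
  Eve (id=103) -> MATCH
Count: 1

ANSWER: 1


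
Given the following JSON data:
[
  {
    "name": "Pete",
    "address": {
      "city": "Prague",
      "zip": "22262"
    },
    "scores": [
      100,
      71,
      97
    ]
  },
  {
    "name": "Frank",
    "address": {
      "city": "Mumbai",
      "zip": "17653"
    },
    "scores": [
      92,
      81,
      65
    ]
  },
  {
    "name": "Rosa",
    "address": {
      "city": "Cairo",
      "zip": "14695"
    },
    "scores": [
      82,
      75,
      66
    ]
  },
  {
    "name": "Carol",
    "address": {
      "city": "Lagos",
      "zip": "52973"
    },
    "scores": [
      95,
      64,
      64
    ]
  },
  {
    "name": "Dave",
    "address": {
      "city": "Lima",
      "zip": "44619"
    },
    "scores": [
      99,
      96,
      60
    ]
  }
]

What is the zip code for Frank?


Path: records[1].address.zip
Value: 17653

ANSWER: 17653


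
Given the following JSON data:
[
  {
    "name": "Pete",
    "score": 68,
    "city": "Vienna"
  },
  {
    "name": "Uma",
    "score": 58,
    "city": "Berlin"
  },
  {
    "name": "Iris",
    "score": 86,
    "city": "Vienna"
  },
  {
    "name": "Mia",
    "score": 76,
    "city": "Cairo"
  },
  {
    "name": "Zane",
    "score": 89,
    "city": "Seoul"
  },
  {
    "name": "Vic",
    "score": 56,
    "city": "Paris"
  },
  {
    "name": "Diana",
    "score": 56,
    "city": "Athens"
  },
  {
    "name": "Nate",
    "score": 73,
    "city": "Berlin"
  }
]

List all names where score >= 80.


Filtering records where score >= 80:
  Pete (score=68) -> no
  Uma (score=58) -> no
  Iris (score=86) -> YES
  Mia (score=76) -> no
  Zane (score=89) -> YES
  Vic (score=56) -> no
  Diana (score=56) -> no
  Nate (score=73) -> no


ANSWER: Iris, Zane


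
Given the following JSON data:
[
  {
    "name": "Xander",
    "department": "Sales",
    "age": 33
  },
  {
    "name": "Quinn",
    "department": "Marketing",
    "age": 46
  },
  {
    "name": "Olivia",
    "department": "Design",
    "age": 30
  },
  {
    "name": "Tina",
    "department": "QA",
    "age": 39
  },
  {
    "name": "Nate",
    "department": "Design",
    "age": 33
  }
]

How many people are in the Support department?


Scanning records for department = Support
  No matches found
Count: 0

ANSWER: 0


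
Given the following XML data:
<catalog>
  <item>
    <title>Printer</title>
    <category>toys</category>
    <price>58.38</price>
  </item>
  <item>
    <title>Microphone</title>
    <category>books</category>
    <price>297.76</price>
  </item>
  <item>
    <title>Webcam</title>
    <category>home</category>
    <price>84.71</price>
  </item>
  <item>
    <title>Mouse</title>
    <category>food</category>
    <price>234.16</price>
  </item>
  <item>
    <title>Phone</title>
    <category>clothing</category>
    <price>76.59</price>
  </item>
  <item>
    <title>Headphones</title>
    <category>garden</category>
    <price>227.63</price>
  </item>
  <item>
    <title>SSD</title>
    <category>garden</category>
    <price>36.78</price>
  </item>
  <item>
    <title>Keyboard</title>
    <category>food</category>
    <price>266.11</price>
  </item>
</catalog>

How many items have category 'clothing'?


Scanning <item> elements for <category>clothing</category>:
  Item 5: Phone -> MATCH
Count: 1

ANSWER: 1


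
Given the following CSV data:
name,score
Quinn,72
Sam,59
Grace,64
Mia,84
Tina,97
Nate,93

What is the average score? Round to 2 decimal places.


Scores: 72, 59, 64, 84, 97, 93
Sum = 469
Count = 6
Average = 469 / 6 = 78.17

ANSWER: 78.17


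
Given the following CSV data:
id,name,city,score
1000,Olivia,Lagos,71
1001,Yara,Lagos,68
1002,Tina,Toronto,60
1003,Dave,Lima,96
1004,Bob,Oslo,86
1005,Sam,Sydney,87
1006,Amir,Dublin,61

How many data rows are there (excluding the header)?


Counting rows (excluding header):
Header: id,name,city,score
Data rows: 7

ANSWER: 7


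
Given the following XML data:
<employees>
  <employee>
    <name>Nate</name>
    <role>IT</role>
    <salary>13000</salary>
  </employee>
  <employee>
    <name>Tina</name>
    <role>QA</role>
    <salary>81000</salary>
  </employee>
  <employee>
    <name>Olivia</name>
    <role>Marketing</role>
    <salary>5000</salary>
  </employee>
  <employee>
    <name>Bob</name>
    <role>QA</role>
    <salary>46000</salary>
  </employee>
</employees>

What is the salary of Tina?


Searching for <employee> with <name>Tina</name>
Found at position 2
<salary>81000</salary>

ANSWER: 81000


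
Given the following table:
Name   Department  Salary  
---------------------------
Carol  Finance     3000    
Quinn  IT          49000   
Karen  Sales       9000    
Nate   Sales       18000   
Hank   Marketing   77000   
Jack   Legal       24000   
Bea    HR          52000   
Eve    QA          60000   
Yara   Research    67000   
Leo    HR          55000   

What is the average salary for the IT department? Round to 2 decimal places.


IT department members:
  Quinn: 49000
Sum = 49000
Count = 1
Average = 49000 / 1 = 49000.00

ANSWER: 49000.00


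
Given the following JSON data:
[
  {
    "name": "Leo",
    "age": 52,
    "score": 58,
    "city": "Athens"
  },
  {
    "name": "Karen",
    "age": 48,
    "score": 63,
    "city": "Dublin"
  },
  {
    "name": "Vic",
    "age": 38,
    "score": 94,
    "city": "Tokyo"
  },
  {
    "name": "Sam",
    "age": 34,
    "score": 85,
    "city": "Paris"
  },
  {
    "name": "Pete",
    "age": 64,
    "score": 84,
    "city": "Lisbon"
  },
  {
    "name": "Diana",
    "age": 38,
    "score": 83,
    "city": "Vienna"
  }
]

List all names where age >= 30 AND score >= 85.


Checking both conditions:
  Leo (age=52, score=58) -> no
  Karen (age=48, score=63) -> no
  Vic (age=38, score=94) -> YES
  Sam (age=34, score=85) -> YES
  Pete (age=64, score=84) -> no
  Diana (age=38, score=83) -> no


ANSWER: Vic, Sam


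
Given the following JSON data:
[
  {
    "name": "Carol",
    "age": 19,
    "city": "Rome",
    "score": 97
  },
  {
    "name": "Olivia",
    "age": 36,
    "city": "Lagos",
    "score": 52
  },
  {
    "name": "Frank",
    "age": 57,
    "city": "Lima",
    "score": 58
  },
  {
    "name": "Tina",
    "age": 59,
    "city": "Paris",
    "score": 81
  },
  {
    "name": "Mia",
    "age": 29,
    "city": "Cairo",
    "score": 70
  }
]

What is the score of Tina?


Looking up record where name = Tina
Record index: 3
Field 'score' = 81

ANSWER: 81


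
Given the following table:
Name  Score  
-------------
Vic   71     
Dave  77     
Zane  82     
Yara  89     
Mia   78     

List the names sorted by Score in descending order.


Sorting by Score (descending):
  Yara: 89
  Zane: 82
  Mia: 78
  Dave: 77
  Vic: 71


ANSWER: Yara, Zane, Mia, Dave, Vic


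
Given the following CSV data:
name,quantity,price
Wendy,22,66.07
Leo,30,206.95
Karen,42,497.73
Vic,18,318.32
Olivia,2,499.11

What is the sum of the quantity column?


Values in 'quantity' column:
  Row 1: 22
  Row 2: 30
  Row 3: 42
  Row 4: 18
  Row 5: 2
Sum = 22 + 30 + 42 + 18 + 2 = 114

ANSWER: 114


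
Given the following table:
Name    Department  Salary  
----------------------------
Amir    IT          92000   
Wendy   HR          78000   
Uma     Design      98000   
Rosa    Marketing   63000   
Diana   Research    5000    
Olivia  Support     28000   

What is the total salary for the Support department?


Support department members:
  Olivia: 28000
Total = 28000 = 28000

ANSWER: 28000


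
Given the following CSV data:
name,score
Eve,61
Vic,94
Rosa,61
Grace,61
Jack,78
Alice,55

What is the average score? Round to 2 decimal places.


Scores: 61, 94, 61, 61, 78, 55
Sum = 410
Count = 6
Average = 410 / 6 = 68.33

ANSWER: 68.33


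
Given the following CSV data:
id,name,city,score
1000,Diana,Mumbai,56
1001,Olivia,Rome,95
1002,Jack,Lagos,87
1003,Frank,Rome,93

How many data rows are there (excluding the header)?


Counting rows (excluding header):
Header: id,name,city,score
Data rows: 4

ANSWER: 4


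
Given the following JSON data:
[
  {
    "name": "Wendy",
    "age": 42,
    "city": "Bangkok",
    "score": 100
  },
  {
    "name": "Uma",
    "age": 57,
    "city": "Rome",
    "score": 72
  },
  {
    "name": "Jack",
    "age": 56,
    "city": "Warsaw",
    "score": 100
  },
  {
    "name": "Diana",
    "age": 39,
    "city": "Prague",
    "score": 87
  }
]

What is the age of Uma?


Looking up record where name = Uma
Record index: 1
Field 'age' = 57

ANSWER: 57


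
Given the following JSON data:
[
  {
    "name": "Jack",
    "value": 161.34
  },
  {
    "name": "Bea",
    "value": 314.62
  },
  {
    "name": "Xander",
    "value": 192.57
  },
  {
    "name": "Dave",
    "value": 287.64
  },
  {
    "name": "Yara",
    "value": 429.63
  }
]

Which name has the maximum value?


Comparing values:
  Jack: 161.34
  Bea: 314.62
  Xander: 192.57
  Dave: 287.64
  Yara: 429.63
Maximum: Yara (429.63)

ANSWER: Yara


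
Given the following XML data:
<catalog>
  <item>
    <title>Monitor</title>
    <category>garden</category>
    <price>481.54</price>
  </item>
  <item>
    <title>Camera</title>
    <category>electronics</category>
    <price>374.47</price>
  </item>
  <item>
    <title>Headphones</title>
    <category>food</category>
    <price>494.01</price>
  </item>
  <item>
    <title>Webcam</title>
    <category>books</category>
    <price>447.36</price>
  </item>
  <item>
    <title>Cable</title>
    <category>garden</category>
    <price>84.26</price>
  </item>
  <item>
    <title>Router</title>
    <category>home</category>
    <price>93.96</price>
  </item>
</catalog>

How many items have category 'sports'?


Scanning <item> elements for <category>sports</category>:
Count: 0

ANSWER: 0


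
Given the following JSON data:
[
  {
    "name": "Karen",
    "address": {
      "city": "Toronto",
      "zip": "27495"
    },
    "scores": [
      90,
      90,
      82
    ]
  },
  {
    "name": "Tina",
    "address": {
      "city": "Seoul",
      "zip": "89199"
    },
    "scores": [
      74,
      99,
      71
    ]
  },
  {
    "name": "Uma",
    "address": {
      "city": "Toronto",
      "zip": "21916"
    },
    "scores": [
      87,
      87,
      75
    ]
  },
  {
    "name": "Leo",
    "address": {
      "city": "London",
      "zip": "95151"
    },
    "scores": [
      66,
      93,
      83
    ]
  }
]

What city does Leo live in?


Path: records[3].address.city
Value: London

ANSWER: London


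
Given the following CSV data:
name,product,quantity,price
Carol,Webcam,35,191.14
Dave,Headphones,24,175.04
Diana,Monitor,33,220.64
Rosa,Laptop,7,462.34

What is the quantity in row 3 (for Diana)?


Row 3: Diana
Column 'quantity' = 33

ANSWER: 33


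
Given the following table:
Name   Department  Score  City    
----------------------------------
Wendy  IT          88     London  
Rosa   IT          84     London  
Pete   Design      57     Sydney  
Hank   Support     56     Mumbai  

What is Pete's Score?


Row 3: Pete
Score = 57

ANSWER: 57


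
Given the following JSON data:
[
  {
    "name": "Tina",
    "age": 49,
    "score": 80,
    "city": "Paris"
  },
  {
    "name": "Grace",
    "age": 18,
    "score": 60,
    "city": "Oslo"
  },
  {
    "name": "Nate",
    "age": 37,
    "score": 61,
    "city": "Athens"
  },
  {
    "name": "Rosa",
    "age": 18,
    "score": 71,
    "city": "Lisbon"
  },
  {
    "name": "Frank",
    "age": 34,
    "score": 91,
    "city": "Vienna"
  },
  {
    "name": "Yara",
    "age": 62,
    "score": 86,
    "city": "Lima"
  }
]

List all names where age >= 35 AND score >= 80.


Checking both conditions:
  Tina (age=49, score=80) -> YES
  Grace (age=18, score=60) -> no
  Nate (age=37, score=61) -> no
  Rosa (age=18, score=71) -> no
  Frank (age=34, score=91) -> no
  Yara (age=62, score=86) -> YES


ANSWER: Tina, Yara


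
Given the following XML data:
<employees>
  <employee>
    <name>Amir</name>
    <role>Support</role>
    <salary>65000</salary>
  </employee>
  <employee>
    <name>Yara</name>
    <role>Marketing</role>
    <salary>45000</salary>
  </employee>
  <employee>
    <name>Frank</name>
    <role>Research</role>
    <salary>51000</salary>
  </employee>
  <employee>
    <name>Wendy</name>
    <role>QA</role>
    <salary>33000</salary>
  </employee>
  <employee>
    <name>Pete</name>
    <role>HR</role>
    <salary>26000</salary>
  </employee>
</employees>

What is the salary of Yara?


Searching for <employee> with <name>Yara</name>
Found at position 2
<salary>45000</salary>

ANSWER: 45000


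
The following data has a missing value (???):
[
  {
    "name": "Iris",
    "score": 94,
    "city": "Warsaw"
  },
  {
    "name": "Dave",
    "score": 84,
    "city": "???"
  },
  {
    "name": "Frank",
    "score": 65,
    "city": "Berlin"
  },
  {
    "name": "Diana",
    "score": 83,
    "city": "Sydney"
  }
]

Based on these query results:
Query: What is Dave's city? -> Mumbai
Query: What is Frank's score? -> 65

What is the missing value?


The missing value is Dave's city
From query: Dave's city = Mumbai

ANSWER: Mumbai


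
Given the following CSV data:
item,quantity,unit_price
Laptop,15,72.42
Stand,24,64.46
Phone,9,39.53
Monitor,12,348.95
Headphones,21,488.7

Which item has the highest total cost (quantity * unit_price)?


Computing row totals:
  Laptop: 1086.3
  Stand: 1547.04
  Phone: 355.77
  Monitor: 4187.4
  Headphones: 10262.7
Maximum: Headphones (10262.7)

ANSWER: Headphones


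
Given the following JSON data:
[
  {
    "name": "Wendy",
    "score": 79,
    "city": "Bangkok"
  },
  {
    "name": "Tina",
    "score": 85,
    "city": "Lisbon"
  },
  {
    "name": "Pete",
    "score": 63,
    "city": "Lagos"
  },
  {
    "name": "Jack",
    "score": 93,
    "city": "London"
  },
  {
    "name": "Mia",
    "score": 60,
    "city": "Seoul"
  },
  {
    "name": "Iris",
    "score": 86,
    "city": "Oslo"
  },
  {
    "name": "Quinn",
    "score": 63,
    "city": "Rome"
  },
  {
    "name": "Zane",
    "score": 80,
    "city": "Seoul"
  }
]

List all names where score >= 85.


Filtering records where score >= 85:
  Wendy (score=79) -> no
  Tina (score=85) -> YES
  Pete (score=63) -> no
  Jack (score=93) -> YES
  Mia (score=60) -> no
  Iris (score=86) -> YES
  Quinn (score=63) -> no
  Zane (score=80) -> no


ANSWER: Tina, Jack, Iris


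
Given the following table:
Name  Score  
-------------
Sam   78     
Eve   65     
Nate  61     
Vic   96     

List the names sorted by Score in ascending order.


Sorting by Score (ascending):
  Nate: 61
  Eve: 65
  Sam: 78
  Vic: 96


ANSWER: Nate, Eve, Sam, Vic


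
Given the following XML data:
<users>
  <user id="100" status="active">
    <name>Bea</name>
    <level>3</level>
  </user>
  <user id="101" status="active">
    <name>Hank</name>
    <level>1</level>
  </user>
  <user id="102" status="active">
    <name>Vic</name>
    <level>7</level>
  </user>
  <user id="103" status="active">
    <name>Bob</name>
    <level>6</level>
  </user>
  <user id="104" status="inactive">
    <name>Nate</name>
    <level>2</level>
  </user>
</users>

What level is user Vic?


Finding user: Vic
<level>7</level>

ANSWER: 7


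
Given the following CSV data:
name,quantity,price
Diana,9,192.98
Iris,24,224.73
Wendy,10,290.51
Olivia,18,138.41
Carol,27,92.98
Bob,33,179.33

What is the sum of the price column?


Values in 'price' column:
  Row 1: 192.98
  Row 2: 224.73
  Row 3: 290.51
  Row 4: 138.41
  Row 5: 92.98
  Row 6: 179.33
Sum = 192.98 + 224.73 + 290.51 + 138.41 + 92.98 + 179.33 = 1118.94

ANSWER: 1118.94


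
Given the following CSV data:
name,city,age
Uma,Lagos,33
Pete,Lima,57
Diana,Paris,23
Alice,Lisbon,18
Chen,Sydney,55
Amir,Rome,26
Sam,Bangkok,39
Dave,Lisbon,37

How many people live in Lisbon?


Scanning city column for 'Lisbon':
  Row 4: Alice -> MATCH
  Row 8: Dave -> MATCH
Total matches: 2

ANSWER: 2


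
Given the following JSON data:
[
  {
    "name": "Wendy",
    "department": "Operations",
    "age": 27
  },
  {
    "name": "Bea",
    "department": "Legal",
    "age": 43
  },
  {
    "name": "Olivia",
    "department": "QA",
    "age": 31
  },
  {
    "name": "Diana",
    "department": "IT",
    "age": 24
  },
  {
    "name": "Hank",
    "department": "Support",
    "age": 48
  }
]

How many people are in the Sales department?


Scanning records for department = Sales
  No matches found
Count: 0

ANSWER: 0


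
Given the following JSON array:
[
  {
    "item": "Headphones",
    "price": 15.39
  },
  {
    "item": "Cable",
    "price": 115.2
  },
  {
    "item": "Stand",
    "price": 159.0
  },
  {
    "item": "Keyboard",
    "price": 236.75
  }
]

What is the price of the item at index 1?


Array index 1 -> Cable
price = 115.2

ANSWER: 115.2


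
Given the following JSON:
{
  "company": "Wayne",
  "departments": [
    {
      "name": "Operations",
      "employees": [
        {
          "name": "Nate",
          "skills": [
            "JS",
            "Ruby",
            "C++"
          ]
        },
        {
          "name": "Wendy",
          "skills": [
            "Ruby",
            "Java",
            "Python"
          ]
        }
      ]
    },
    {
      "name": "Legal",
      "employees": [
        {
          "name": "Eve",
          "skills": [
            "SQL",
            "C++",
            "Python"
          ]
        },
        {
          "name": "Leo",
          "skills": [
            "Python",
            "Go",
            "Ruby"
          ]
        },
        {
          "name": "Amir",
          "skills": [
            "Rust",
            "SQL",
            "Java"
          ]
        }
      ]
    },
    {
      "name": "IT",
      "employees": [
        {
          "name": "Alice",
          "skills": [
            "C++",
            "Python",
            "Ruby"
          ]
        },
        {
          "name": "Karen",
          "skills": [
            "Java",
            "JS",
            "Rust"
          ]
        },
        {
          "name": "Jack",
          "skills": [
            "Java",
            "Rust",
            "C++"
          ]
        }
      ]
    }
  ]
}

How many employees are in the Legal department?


Path: departments[1].employees
Count: 3

ANSWER: 3


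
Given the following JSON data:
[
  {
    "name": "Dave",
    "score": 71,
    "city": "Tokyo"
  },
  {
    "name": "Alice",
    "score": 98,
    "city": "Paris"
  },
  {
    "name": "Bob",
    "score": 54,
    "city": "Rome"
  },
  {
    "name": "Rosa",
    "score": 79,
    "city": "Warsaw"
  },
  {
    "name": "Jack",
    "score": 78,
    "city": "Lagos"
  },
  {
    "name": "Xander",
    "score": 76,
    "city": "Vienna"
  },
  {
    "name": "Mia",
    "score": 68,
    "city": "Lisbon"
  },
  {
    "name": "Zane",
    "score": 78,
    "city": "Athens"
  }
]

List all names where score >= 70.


Filtering records where score >= 70:
  Dave (score=71) -> YES
  Alice (score=98) -> YES
  Bob (score=54) -> no
  Rosa (score=79) -> YES
  Jack (score=78) -> YES
  Xander (score=76) -> YES
  Mia (score=68) -> no
  Zane (score=78) -> YES


ANSWER: Dave, Alice, Rosa, Jack, Xander, Zane
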